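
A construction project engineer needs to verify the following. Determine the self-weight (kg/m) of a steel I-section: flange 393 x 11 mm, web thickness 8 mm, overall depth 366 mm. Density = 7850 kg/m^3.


A_flanges = 2 * 393 * 11 = 8646 mm^2
A_web = (366 - 2 * 11) * 8 = 2752 mm^2
A_total = 8646 + 2752 = 11398 mm^2 = 0.011398 m^2
Weight = rho * A = 7850 * 0.011398 = 89.4743 kg/m

89.4743 kg/m


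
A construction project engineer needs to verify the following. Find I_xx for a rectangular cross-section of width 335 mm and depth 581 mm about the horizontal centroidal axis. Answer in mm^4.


I = b * h^3 / 12
= 335 * 581^3 / 12
= 335 * 196122941 / 12
= 5475098769.58 mm^4

5475098769.58 mm^4


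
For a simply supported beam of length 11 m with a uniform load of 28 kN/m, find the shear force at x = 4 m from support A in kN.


R_A = w * L / 2 = 28 * 11 / 2 = 154.0 kN
V(x) = R_A - w * x = 154.0 - 28 * 4
= 42.0 kN

42.0 kN


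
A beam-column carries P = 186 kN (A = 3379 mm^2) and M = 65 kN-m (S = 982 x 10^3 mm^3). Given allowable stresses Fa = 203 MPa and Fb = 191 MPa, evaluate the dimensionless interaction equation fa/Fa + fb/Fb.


f_a = P / A = 186000.0 / 3379 = 55.0459 MPa
f_b = M / S = 65000000.0 / 982000.0 = 66.1914 MPa
Ratio = f_a / Fa + f_b / Fb
= 55.0459 / 203 + 66.1914 / 191
= 0.6177 (dimensionless)

0.6177 (dimensionless)


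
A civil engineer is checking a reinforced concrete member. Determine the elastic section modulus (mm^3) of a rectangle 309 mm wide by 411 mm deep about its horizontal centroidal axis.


S = b * h^2 / 6
= 309 * 411^2 / 6
= 309 * 168921 / 6
= 8699431.5 mm^3

8699431.5 mm^3


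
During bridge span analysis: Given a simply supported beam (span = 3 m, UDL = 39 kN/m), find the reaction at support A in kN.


Total load = w * L = 39 * 3 = 117 kN
By symmetry, each reaction R = total / 2 = 117 / 2 = 58.5 kN

58.5 kN


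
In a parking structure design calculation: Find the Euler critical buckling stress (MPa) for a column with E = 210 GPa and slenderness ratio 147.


sigma_cr = pi^2 * E / lambda^2
= 9.8696 * 210000.0 / 147^2
= 9.8696 * 210000.0 / 21609
= 95.9145 MPa

95.9145 MPa


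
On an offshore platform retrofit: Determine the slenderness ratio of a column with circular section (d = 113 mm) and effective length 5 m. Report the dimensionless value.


Radius of gyration r = d / 4 = 113 / 4 = 28.25 mm
L_eff = 5000.0 mm
Slenderness ratio = L / r = 5000.0 / 28.25 = 176.99 (dimensionless)

176.99 (dimensionless)


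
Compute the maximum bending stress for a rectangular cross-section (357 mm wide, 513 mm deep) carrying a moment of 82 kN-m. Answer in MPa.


I = b * h^3 / 12 = 357 * 513^3 / 12 = 4016419485.75 mm^4
y = h / 2 = 513 / 2 = 256.5 mm
M = 82 kN-m = 82000000.0 N-mm
sigma = M * y / I = 82000000.0 * 256.5 / 4016419485.75
= 5.24 MPa

5.24 MPa


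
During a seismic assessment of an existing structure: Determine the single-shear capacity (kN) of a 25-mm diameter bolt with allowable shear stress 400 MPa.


A = pi * d^2 / 4 = pi * 25^2 / 4 = 490.8739 mm^2
V = f_v * A / 1000 = 400 * 490.8739 / 1000
= 196.3495 kN

196.3495 kN


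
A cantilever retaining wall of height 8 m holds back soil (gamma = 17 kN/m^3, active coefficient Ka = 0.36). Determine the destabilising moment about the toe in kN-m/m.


Pa = 0.5 * Ka * gamma * H^2
= 0.5 * 0.36 * 17 * 8^2
= 195.84 kN/m
Arm = H / 3 = 8 / 3 = 2.6667 m
Mo = Pa * arm = Pa * H / 3 = 195.84 * 8 / 3 = 522.24 kN-m/m

522.24 kN-m/m


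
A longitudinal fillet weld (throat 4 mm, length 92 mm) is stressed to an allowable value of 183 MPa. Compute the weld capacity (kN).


Strength = throat * length * allowable stress
= 4 * 92 * 183 N
= 67344 N
= 67.34 kN

67.34 kN


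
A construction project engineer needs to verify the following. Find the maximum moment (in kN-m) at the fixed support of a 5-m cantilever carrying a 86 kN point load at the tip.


For a cantilever with a point load at the free end:
M_max = P * L = 86 * 5 = 430 kN-m

430 kN-m


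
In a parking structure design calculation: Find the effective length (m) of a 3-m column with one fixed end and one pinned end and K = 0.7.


L_eff = K * L
= 0.7 * 3
= 2.1 m

2.1 m


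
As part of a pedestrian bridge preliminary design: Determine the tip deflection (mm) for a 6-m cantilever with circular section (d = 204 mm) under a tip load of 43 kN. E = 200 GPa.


I = pi * d^4 / 64 = pi * 204^4 / 64 = 85014023.05 mm^4
L = 6000.0 mm, P = 43000.0 N, E = 200000.0 MPa
delta = P * L^3 / (3 * E * I)
= 43000.0 * 6000.0^3 / (3 * 200000.0 * 85014023.05)
= 182.0876 mm

182.0876 mm


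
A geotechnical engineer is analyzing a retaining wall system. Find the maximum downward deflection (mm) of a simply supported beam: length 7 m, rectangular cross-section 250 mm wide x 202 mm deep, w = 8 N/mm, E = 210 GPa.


I = 250 * 202^3 / 12 = 171716833.33 mm^4
L = 7000.0 mm, w = 8 N/mm, E = 210000.0 MPa
delta = 5 * w * L^4 / (384 * E * I)
= 5 * 8 * 7000.0^4 / (384 * 210000.0 * 171716833.33)
= 6.9357 mm

6.9357 mm


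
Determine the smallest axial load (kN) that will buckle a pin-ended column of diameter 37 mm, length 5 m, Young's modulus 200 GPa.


I = pi * d^4 / 64 = 91997.66 mm^4
L = 5000.0 mm
P_cr = pi^2 * E * I / L^2
= 9.8696 * 200000.0 * 91997.66 / 5000.0^2
= 7263.84 N = 7.2638 kN

7.2638 kN


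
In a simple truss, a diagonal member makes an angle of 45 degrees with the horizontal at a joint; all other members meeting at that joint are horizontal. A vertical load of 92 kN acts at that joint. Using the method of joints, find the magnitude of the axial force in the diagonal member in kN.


At the joint, only the diagonal has a vertical component, so vertical equilibrium gives:
F * sin(45) = 92
F = 92 / sin(45)
= 92 / 0.707107
= 130.11 kN

130.11 kN


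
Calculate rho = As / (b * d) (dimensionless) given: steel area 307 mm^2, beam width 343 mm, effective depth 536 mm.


rho = As / (b * d)
= 307 / (343 * 536)
= 307 / 183848
= 0.00167 (dimensionless)

0.00167 (dimensionless)


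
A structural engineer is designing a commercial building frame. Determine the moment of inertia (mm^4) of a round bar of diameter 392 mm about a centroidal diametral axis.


r = d / 2 = 392 / 2 = 196.0 mm
I = pi * r^4 / 4 = pi * 196.0^4 / 4
= 1159082014.14 mm^4

1159082014.14 mm^4


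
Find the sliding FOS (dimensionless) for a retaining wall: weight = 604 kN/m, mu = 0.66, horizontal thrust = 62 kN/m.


Resisting force = mu * W = 0.66 * 604 = 398.64 kN/m
FOS = Resisting / Driving = 398.64 / 62
= 6.4297 (dimensionless)

6.4297 (dimensionless)


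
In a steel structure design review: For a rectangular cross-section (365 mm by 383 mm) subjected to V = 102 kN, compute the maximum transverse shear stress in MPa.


A = b * h = 365 * 383 = 139795 mm^2
V = 102 kN = 102000.0 N
tau_max = 1.5 * V / A = 1.5 * 102000.0 / 139795
= 1.0945 MPa

1.0945 MPa


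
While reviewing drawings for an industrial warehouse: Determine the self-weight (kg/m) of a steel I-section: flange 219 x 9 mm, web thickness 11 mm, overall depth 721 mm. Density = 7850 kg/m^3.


A_flanges = 2 * 219 * 9 = 3942 mm^2
A_web = (721 - 2 * 9) * 11 = 7733 mm^2
A_total = 3942 + 7733 = 11675 mm^2 = 0.011675 m^2
Weight = rho * A = 7850 * 0.011675 = 91.6488 kg/m

91.6488 kg/m


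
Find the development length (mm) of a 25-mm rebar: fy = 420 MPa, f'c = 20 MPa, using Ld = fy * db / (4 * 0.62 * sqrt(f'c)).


Ld = (fy * db) / (4 * 0.62 * sqrt(f'c))
= (420 * 25) / (4 * 0.62 * sqrt(20))
= 10500 / 11.0909
= 946.72 mm

946.72 mm


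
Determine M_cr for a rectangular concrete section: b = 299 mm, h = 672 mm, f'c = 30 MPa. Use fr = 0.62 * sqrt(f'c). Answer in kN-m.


fr = 0.62 * sqrt(30) = 0.62 * 5.4772 = 3.3959 MPa
I = 299 * 672^3 / 12 = 7561322496.0 mm^4
y_t = 336.0 mm
M_cr = fr * I / y_t = 3.3959 * 7561322496.0 / 336.0 N-mm
= 76.4207 kN-m

76.4207 kN-m


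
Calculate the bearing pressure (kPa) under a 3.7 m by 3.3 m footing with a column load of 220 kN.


A = 3.7 * 3.3 = 12.21 m^2
q = P / A = 220 / 12.21
= 18.018 kPa

18.018 kPa


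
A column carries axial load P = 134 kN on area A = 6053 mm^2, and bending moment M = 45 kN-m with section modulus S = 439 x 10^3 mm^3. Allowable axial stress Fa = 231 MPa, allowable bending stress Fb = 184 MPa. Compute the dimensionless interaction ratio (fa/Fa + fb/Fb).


f_a = P / A = 134000.0 / 6053 = 22.1378 MPa
f_b = M / S = 45000000.0 / 439000.0 = 102.5057 MPa
Ratio = f_a / Fa + f_b / Fb
= 22.1378 / 231 + 102.5057 / 184
= 0.6529 (dimensionless)

0.6529 (dimensionless)


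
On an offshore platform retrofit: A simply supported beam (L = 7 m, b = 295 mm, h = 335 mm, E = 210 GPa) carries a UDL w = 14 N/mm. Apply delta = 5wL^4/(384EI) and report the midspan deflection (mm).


I = 295 * 335^3 / 12 = 924219635.42 mm^4
L = 7000.0 mm, w = 14 N/mm, E = 210000.0 MPa
delta = 5 * w * L^4 / (384 * E * I)
= 5 * 14 * 7000.0^4 / (384 * 210000.0 * 924219635.42)
= 2.2551 mm

2.2551 mm


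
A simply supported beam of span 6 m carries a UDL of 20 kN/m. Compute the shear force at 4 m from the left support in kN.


R_A = w * L / 2 = 20 * 6 / 2 = 60.0 kN
V(x) = R_A - w * x = 60.0 - 20 * 4
= -20.0 kN

-20.0 kN


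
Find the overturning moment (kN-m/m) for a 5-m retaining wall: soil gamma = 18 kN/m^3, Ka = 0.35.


Pa = 0.5 * Ka * gamma * H^2
= 0.5 * 0.35 * 18 * 5^2
= 78.75 kN/m
Arm = H / 3 = 5 / 3 = 1.6667 m
Mo = Pa * arm = Pa * H / 3 = 78.75 * 5 / 3 = 131.25 kN-m/m

131.25 kN-m/m


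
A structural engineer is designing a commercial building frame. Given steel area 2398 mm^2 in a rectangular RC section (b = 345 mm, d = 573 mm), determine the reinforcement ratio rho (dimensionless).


rho = As / (b * d)
= 2398 / (345 * 573)
= 2398 / 197685
= 0.01213 (dimensionless)

0.01213 (dimensionless)


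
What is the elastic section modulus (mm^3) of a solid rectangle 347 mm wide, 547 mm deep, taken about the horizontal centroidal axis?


S = b * h^2 / 6
= 347 * 547^2 / 6
= 347 * 299209 / 6
= 17304253.83 mm^3

17304253.83 mm^3


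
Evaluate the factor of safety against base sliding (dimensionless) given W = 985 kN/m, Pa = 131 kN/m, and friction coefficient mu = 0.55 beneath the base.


Resisting force = mu * W = 0.55 * 985 = 541.75 kN/m
FOS = Resisting / Driving = 541.75 / 131
= 4.1355 (dimensionless)

4.1355 (dimensionless)


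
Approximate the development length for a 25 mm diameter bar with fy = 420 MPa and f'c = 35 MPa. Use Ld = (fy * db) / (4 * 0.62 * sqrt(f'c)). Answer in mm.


Ld = (fy * db) / (4 * 0.62 * sqrt(f'c))
= (420 * 25) / (4 * 0.62 * sqrt(35))
= 10500 / 14.6719
= 715.65 mm

715.65 mm


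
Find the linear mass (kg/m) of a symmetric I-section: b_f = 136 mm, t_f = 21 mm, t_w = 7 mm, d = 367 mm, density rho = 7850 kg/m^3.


A_flanges = 2 * 136 * 21 = 5712 mm^2
A_web = (367 - 2 * 21) * 7 = 2275 mm^2
A_total = 5712 + 2275 = 7987 mm^2 = 0.007987 m^2
Weight = rho * A = 7850 * 0.007987 = 62.6979 kg/m

62.6979 kg/m


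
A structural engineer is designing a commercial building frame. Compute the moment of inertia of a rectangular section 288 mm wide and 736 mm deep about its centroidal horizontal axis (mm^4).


I = b * h^3 / 12
= 288 * 736^3 / 12
= 288 * 398688256 / 12
= 9568518144.0 mm^4

9568518144.0 mm^4


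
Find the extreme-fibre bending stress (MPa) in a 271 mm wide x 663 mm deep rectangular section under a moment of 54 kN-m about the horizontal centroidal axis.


I = b * h^3 / 12 = 271 * 663^3 / 12 = 6581556744.75 mm^4
y = h / 2 = 663 / 2 = 331.5 mm
M = 54 kN-m = 54000000.0 N-mm
sigma = M * y / I = 54000000.0 * 331.5 / 6581556744.75
= 2.72 MPa

2.72 MPa


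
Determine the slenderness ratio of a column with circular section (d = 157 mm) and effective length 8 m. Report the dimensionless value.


Radius of gyration r = d / 4 = 157 / 4 = 39.25 mm
L_eff = 8000.0 mm
Slenderness ratio = L / r = 8000.0 / 39.25 = 203.82 (dimensionless)

203.82 (dimensionless)


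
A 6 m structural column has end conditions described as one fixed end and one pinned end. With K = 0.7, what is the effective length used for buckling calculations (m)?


L_eff = K * L
= 0.7 * 6
= 4.2 m

4.2 m


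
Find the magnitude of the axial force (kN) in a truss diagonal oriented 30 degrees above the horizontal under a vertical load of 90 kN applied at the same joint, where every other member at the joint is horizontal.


At the joint, only the diagonal has a vertical component, so vertical equilibrium gives:
F * sin(30) = 90
F = 90 / sin(30)
= 90 / 0.5
= 180.0 kN

180.0 kN


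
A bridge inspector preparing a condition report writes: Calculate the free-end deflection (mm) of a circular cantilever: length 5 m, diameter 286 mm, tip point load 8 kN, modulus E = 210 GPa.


I = pi * d^4 / 64 = pi * 286^4 / 64 = 328423353.43 mm^4
L = 5000.0 mm, P = 8000.0 N, E = 210000.0 MPa
delta = P * L^3 / (3 * E * I)
= 8000.0 * 5000.0^3 / (3 * 210000.0 * 328423353.43)
= 4.8331 mm

4.8331 mm


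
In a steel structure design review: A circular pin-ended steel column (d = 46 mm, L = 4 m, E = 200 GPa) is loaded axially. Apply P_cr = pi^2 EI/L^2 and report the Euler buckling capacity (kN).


I = pi * d^4 / 64 = 219786.61 mm^4
L = 4000.0 mm
P_cr = pi^2 * E * I / L^2
= 9.8696 * 200000.0 * 219786.61 / 4000.0^2
= 27115.09 N = 27.1151 kN

27.1151 kN


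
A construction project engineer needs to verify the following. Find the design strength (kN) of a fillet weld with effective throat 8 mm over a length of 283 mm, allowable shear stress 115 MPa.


Strength = throat * length * allowable stress
= 8 * 283 * 115 N
= 260360 N
= 260.36 kN

260.36 kN


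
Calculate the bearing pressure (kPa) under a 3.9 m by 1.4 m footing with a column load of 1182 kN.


A = 3.9 * 1.4 = 5.46 m^2
q = P / A = 1182 / 5.46
= 216.4835 kPa

216.4835 kPa


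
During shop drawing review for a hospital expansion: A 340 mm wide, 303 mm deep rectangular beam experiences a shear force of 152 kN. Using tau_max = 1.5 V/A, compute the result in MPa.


A = b * h = 340 * 303 = 103020 mm^2
V = 152 kN = 152000.0 N
tau_max = 1.5 * V / A = 1.5 * 152000.0 / 103020
= 2.2132 MPa

2.2132 MPa


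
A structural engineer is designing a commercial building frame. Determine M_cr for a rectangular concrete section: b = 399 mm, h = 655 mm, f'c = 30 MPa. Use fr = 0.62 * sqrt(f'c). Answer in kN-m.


fr = 0.62 * sqrt(30) = 0.62 * 5.4772 = 3.3959 MPa
I = 399 * 655^3 / 12 = 9343628218.75 mm^4
y_t = 327.5 mm
M_cr = fr * I / y_t = 3.3959 * 9343628218.75 / 327.5 N-mm
= 96.885 kN-m

96.885 kN-m


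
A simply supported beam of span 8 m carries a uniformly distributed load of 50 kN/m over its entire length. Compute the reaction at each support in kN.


Total load = w * L = 50 * 8 = 400 kN
By symmetry, each reaction R = total / 2 = 400 / 2 = 200.0 kN

200.0 kN


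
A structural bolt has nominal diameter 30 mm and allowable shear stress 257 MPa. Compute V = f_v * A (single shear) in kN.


A = pi * d^2 / 4 = pi * 30^2 / 4 = 706.8583 mm^2
V = f_v * A / 1000 = 257 * 706.8583 / 1000
= 181.6626 kN

181.6626 kN


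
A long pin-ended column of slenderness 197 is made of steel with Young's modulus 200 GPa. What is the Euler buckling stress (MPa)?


sigma_cr = pi^2 * E / lambda^2
= 9.8696 * 200000.0 / 197^2
= 9.8696 * 200000.0 / 38809
= 50.8625 MPa

50.8625 MPa


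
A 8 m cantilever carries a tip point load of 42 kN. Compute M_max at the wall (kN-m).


For a cantilever with a point load at the free end:
M_max = P * L = 42 * 8 = 336 kN-m

336 kN-m


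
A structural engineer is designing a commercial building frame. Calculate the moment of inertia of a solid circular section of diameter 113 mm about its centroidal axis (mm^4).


r = d / 2 = 113 / 2 = 56.5 mm
I = pi * r^4 / 4 = pi * 56.5^4 / 4
= 8003568.62 mm^4

8003568.62 mm^4


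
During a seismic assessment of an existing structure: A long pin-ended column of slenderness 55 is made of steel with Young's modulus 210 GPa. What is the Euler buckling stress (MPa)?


sigma_cr = pi^2 * E / lambda^2
= 9.8696 * 210000.0 / 55^2
= 9.8696 * 210000.0 / 3025
= 685.1626 MPa

685.1626 MPa


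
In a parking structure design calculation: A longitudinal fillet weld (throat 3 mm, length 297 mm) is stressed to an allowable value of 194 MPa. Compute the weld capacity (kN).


Strength = throat * length * allowable stress
= 3 * 297 * 194 N
= 172854 N
= 172.85 kN

172.85 kN


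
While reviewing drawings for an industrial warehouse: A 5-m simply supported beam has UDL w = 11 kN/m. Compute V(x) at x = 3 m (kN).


R_A = w * L / 2 = 11 * 5 / 2 = 27.5 kN
V(x) = R_A - w * x = 27.5 - 11 * 3
= -5.5 kN

-5.5 kN


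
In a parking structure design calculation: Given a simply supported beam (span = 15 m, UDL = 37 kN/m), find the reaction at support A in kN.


Total load = w * L = 37 * 15 = 555 kN
By symmetry, each reaction R = total / 2 = 555 / 2 = 277.5 kN

277.5 kN


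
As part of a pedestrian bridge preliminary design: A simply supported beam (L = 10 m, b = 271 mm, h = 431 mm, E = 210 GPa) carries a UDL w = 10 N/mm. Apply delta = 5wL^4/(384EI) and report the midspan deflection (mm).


I = 271 * 431^3 / 12 = 1808089213.42 mm^4
L = 10000.0 mm, w = 10 N/mm, E = 210000.0 MPa
delta = 5 * w * L^4 / (384 * E * I)
= 5 * 10 * 10000.0^4 / (384 * 210000.0 * 1808089213.42)
= 3.4293 mm

3.4293 mm


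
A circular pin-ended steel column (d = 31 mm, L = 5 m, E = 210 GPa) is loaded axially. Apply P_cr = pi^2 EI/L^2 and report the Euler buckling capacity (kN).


I = pi * d^4 / 64 = 45333.23 mm^4
L = 5000.0 mm
P_cr = pi^2 * E * I / L^2
= 9.8696 * 210000.0 * 45333.23 / 5000.0^2
= 3758.34 N = 3.7583 kN

3.7583 kN


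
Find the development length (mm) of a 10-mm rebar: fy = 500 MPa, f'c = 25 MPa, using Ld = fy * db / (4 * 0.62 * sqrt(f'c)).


Ld = (fy * db) / (4 * 0.62 * sqrt(f'c))
= (500 * 10) / (4 * 0.62 * sqrt(25))
= 5000 / 12.4
= 403.23 mm

403.23 mm


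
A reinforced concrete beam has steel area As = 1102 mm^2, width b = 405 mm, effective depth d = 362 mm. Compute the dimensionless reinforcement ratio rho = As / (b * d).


rho = As / (b * d)
= 1102 / (405 * 362)
= 1102 / 146610
= 0.007517 (dimensionless)

0.007517 (dimensionless)


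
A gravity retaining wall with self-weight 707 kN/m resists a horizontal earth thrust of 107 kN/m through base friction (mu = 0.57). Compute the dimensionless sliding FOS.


Resisting force = mu * W = 0.57 * 707 = 402.99 kN/m
FOS = Resisting / Driving = 402.99 / 107
= 3.7663 (dimensionless)

3.7663 (dimensionless)


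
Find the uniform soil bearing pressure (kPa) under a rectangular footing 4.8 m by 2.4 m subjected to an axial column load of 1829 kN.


A = 4.8 * 2.4 = 11.52 m^2
q = P / A = 1829 / 11.52
= 158.7674 kPa

158.7674 kPa


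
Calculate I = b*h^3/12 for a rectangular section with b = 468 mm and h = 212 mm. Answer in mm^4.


I = b * h^3 / 12
= 468 * 212^3 / 12
= 468 * 9528128 / 12
= 371596992.0 mm^4

371596992.0 mm^4


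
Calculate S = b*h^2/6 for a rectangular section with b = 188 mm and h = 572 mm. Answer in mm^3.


S = b * h^2 / 6
= 188 * 572^2 / 6
= 188 * 327184 / 6
= 10251765.33 mm^3

10251765.33 mm^3


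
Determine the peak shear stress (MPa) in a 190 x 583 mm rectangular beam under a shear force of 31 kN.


A = b * h = 190 * 583 = 110770 mm^2
V = 31 kN = 31000.0 N
tau_max = 1.5 * V / A = 1.5 * 31000.0 / 110770
= 0.4198 MPa

0.4198 MPa


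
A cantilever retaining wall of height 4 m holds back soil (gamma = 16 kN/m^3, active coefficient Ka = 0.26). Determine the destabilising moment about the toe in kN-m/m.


Pa = 0.5 * Ka * gamma * H^2
= 0.5 * 0.26 * 16 * 4^2
= 33.28 kN/m
Arm = H / 3 = 4 / 3 = 1.3333 m
Mo = Pa * arm = Pa * H / 3 = 33.28 * 4 / 3 = 44.3733 kN-m/m

44.3733 kN-m/m


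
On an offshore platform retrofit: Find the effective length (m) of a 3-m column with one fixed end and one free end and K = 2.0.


L_eff = K * L
= 2.0 * 3
= 6.0 m

6.0 m


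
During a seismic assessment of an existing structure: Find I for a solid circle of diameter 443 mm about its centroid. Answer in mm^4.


r = d / 2 = 443 / 2 = 221.5 mm
I = pi * r^4 / 4 = pi * 221.5^4 / 4
= 1890535355.28 mm^4

1890535355.28 mm^4


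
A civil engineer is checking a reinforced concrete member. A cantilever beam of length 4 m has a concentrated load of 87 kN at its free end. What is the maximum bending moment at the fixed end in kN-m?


For a cantilever with a point load at the free end:
M_max = P * L = 87 * 4 = 348 kN-m

348 kN-m


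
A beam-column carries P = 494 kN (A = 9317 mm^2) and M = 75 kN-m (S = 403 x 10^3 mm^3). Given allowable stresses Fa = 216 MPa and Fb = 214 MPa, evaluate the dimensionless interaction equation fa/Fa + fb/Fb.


f_a = P / A = 494000.0 / 9317 = 53.0214 MPa
f_b = M / S = 75000000.0 / 403000.0 = 186.1042 MPa
Ratio = f_a / Fa + f_b / Fb
= 53.0214 / 216 + 186.1042 / 214
= 1.1151 (dimensionless)

1.1151 (dimensionless)


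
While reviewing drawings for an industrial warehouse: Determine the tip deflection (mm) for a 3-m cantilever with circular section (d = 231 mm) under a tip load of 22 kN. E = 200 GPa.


I = pi * d^4 / 64 = pi * 231^4 / 64 = 139771240.06 mm^4
L = 3000.0 mm, P = 22000.0 N, E = 200000.0 MPa
delta = P * L^3 / (3 * E * I)
= 22000.0 * 3000.0^3 / (3 * 200000.0 * 139771240.06)
= 7.083 mm

7.083 mm


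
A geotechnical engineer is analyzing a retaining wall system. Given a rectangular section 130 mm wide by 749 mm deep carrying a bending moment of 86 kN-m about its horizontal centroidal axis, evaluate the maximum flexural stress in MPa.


I = b * h^3 / 12 = 130 * 749^3 / 12 = 4552055614.17 mm^4
y = h / 2 = 749 / 2 = 374.5 mm
M = 86 kN-m = 86000000.0 N-mm
sigma = M * y / I = 86000000.0 * 374.5 / 4552055614.17
= 7.08 MPa

7.08 MPa


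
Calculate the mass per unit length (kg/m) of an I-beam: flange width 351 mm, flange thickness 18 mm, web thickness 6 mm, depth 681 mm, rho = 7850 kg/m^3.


A_flanges = 2 * 351 * 18 = 12636 mm^2
A_web = (681 - 2 * 18) * 6 = 3870 mm^2
A_total = 12636 + 3870 = 16506 mm^2 = 0.016506 m^2
Weight = rho * A = 7850 * 0.016506 = 129.5721 kg/m

129.5721 kg/m


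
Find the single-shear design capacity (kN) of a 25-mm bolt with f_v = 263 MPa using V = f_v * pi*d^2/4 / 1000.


A = pi * d^2 / 4 = pi * 25^2 / 4 = 490.8739 mm^2
V = f_v * A / 1000 = 263 * 490.8739 / 1000
= 129.0998 kN

129.0998 kN


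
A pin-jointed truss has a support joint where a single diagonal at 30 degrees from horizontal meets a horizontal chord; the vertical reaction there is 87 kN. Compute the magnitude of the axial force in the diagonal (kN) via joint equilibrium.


At the joint, only the diagonal has a vertical component, so vertical equilibrium gives:
F * sin(30) = 87
F = 87 / sin(30)
= 87 / 0.5
= 174.0 kN

174.0 kN


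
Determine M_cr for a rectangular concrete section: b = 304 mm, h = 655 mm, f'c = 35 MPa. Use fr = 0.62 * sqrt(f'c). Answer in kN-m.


fr = 0.62 * sqrt(35) = 0.62 * 5.9161 = 3.668 MPa
I = 304 * 655^3 / 12 = 7118954833.33 mm^4
y_t = 327.5 mm
M_cr = fr * I / y_t = 3.668 * 7118954833.33 / 327.5 N-mm
= 79.7316 kN-m

79.7316 kN-m


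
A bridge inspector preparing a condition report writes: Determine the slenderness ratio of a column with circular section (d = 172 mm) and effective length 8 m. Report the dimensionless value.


Radius of gyration r = d / 4 = 172 / 4 = 43.0 mm
L_eff = 8000.0 mm
Slenderness ratio = L / r = 8000.0 / 43.0 = 186.05 (dimensionless)

186.05 (dimensionless)


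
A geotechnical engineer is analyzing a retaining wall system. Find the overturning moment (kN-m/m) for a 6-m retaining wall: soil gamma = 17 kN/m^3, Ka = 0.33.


Pa = 0.5 * Ka * gamma * H^2
= 0.5 * 0.33 * 17 * 6^2
= 100.98 kN/m
Arm = H / 3 = 6 / 3 = 2.0 m
Mo = Pa * arm = Pa * H / 3 = 100.98 * 6 / 3 = 201.96 kN-m/m

201.96 kN-m/m


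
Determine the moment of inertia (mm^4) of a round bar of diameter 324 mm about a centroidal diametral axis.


r = d / 2 = 324 / 2 = 162.0 mm
I = pi * r^4 / 4 = pi * 162.0^4 / 4
= 540941049.82 mm^4

540941049.82 mm^4


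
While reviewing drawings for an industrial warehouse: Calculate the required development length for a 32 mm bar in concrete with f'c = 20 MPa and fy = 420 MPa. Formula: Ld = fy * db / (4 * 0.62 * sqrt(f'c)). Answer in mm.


Ld = (fy * db) / (4 * 0.62 * sqrt(f'c))
= (420 * 32) / (4 * 0.62 * sqrt(20))
= 13440 / 11.0909
= 1211.8 mm

1211.8 mm


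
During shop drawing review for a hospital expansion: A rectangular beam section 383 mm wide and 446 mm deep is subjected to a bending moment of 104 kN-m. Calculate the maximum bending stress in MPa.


I = b * h^3 / 12 = 383 * 446^3 / 12 = 2831536107.33 mm^4
y = h / 2 = 446 / 2 = 223.0 mm
M = 104 kN-m = 104000000.0 N-mm
sigma = M * y / I = 104000000.0 * 223.0 / 2831536107.33
= 8.19 MPa

8.19 MPa


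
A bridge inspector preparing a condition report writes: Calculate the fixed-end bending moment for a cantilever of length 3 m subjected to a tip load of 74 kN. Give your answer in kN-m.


For a cantilever with a point load at the free end:
M_max = P * L = 74 * 3 = 222 kN-m

222 kN-m


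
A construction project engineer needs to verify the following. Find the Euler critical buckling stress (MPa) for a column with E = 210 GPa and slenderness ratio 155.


sigma_cr = pi^2 * E / lambda^2
= 9.8696 * 210000.0 / 155^2
= 9.8696 * 210000.0 / 24025
= 86.2692 MPa

86.2692 MPa


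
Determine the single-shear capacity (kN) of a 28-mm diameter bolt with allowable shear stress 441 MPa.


A = pi * d^2 / 4 = pi * 28^2 / 4 = 615.7522 mm^2
V = f_v * A / 1000 = 441 * 615.7522 / 1000
= 271.5467 kN

271.5467 kN


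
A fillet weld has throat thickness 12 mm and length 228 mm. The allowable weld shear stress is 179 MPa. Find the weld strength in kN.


Strength = throat * length * allowable stress
= 12 * 228 * 179 N
= 489744 N
= 489.74 kN

489.74 kN


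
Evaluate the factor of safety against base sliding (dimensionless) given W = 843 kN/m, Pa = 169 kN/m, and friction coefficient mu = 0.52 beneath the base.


Resisting force = mu * W = 0.52 * 843 = 438.36 kN/m
FOS = Resisting / Driving = 438.36 / 169
= 2.5938 (dimensionless)

2.5938 (dimensionless)


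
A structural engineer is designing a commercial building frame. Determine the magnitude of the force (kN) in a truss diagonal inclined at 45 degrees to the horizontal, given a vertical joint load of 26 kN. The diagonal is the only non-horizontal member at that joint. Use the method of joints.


At the joint, only the diagonal has a vertical component, so vertical equilibrium gives:
F * sin(45) = 26
F = 26 / sin(45)
= 26 / 0.707107
= 36.77 kN

36.77 kN


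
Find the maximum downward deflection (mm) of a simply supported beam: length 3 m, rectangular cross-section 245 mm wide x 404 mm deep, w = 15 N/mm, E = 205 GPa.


I = 245 * 404^3 / 12 = 1346259973.33 mm^4
L = 3000.0 mm, w = 15 N/mm, E = 205000.0 MPa
delta = 5 * w * L^4 / (384 * E * I)
= 5 * 15 * 3000.0^4 / (384 * 205000.0 * 1346259973.33)
= 0.0573 mm

0.0573 mm


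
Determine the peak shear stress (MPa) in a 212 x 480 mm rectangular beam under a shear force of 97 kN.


A = b * h = 212 * 480 = 101760 mm^2
V = 97 kN = 97000.0 N
tau_max = 1.5 * V / A = 1.5 * 97000.0 / 101760
= 1.4298 MPa

1.4298 MPa


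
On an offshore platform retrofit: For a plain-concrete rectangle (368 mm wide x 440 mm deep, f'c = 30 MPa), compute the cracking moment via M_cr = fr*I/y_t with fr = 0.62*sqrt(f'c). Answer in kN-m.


fr = 0.62 * sqrt(30) = 0.62 * 5.4772 = 3.3959 MPa
I = 368 * 440^3 / 12 = 2612309333.33 mm^4
y_t = 220.0 mm
M_cr = fr * I / y_t = 3.3959 * 2612309333.33 / 220.0 N-mm
= 40.3231 kN-m

40.3231 kN-m


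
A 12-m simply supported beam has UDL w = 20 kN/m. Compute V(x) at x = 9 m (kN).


R_A = w * L / 2 = 20 * 12 / 2 = 120.0 kN
V(x) = R_A - w * x = 120.0 - 20 * 9
= -60.0 kN

-60.0 kN


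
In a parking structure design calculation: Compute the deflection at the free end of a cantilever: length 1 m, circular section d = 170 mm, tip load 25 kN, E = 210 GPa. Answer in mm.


I = pi * d^4 / 64 = pi * 170^4 / 64 = 40998275.0 mm^4
L = 1000.0 mm, P = 25000.0 N, E = 210000.0 MPa
delta = P * L^3 / (3 * E * I)
= 25000.0 * 1000.0^3 / (3 * 210000.0 * 40998275.0)
= 0.9679 mm

0.9679 mm


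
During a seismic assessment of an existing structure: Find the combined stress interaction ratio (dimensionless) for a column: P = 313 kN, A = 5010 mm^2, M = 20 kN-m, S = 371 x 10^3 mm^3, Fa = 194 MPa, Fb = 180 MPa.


f_a = P / A = 313000.0 / 5010 = 62.475 MPa
f_b = M / S = 20000000.0 / 371000.0 = 53.9084 MPa
Ratio = f_a / Fa + f_b / Fb
= 62.475 / 194 + 53.9084 / 180
= 0.6215 (dimensionless)

0.6215 (dimensionless)


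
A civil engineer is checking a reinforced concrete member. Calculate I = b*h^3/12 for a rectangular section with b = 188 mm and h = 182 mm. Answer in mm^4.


I = b * h^3 / 12
= 188 * 182^3 / 12
= 188 * 6028568 / 12
= 94447565.33 mm^4

94447565.33 mm^4


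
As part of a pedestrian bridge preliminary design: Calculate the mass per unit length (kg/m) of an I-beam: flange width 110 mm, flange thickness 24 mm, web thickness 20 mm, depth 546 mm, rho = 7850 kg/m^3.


A_flanges = 2 * 110 * 24 = 5280 mm^2
A_web = (546 - 2 * 24) * 20 = 9960 mm^2
A_total = 5280 + 9960 = 15240 mm^2 = 0.015240 m^2
Weight = rho * A = 7850 * 0.015240 = 119.634 kg/m

119.634 kg/m


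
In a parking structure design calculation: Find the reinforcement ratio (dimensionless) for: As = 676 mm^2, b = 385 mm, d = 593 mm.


rho = As / (b * d)
= 676 / (385 * 593)
= 676 / 228305
= 0.002961 (dimensionless)

0.002961 (dimensionless)


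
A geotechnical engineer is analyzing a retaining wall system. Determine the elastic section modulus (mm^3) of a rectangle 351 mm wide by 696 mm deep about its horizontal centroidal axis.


S = b * h^2 / 6
= 351 * 696^2 / 6
= 351 * 484416 / 6
= 28338336.0 mm^3

28338336.0 mm^3


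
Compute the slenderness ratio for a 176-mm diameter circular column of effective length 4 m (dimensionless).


Radius of gyration r = d / 4 = 176 / 4 = 44.0 mm
L_eff = 4000.0 mm
Slenderness ratio = L / r = 4000.0 / 44.0 = 90.91 (dimensionless)

90.91 (dimensionless)


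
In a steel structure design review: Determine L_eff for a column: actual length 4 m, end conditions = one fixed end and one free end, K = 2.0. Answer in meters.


L_eff = K * L
= 2.0 * 4
= 8.0 m

8.0 m


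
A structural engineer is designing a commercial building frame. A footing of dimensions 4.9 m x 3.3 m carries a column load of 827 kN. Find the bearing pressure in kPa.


A = 4.9 * 3.3 = 16.17 m^2
q = P / A = 827 / 16.17
= 51.1441 kPa

51.1441 kPa


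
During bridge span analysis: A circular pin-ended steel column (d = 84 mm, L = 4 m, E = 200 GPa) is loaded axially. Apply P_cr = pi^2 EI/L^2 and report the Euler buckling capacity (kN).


I = pi * d^4 / 64 = 2443920.32 mm^4
L = 4000.0 mm
P_cr = pi^2 * E * I / L^2
= 9.8696 * 200000.0 * 2443920.32 / 4000.0^2
= 301506.58 N = 301.5066 kN

301.5066 kN


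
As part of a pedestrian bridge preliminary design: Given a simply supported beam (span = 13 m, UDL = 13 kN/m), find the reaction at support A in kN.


Total load = w * L = 13 * 13 = 169 kN
By symmetry, each reaction R = total / 2 = 169 / 2 = 84.5 kN

84.5 kN


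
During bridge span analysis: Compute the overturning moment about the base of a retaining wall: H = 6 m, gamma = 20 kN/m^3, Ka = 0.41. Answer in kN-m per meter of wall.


Pa = 0.5 * Ka * gamma * H^2
= 0.5 * 0.41 * 20 * 6^2
= 147.6 kN/m
Arm = H / 3 = 6 / 3 = 2.0 m
Mo = Pa * arm = Pa * H / 3 = 147.6 * 6 / 3 = 295.2 kN-m/m

295.2 kN-m/m


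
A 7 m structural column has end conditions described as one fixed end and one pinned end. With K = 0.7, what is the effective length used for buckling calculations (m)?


L_eff = K * L
= 0.7 * 7
= 4.9 m

4.9 m


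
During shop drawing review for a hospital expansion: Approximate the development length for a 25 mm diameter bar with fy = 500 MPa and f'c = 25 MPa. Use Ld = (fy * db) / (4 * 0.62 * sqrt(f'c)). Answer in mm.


Ld = (fy * db) / (4 * 0.62 * sqrt(f'c))
= (500 * 25) / (4 * 0.62 * sqrt(25))
= 12500 / 12.4
= 1008.06 mm

1008.06 mm


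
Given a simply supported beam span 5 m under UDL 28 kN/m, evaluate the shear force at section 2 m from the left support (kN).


R_A = w * L / 2 = 28 * 5 / 2 = 70.0 kN
V(x) = R_A - w * x = 70.0 - 28 * 2
= 14.0 kN

14.0 kN


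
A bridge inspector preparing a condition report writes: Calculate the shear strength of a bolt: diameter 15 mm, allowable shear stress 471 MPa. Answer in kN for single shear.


A = pi * d^2 / 4 = pi * 15^2 / 4 = 176.7146 mm^2
V = f_v * A / 1000 = 471 * 176.7146 / 1000
= 83.2326 kN

83.2326 kN


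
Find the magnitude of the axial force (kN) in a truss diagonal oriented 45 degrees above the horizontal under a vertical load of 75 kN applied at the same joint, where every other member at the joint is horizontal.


At the joint, only the diagonal has a vertical component, so vertical equilibrium gives:
F * sin(45) = 75
F = 75 / sin(45)
= 75 / 0.707107
= 106.07 kN

106.07 kN


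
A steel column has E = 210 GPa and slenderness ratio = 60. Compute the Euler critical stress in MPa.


sigma_cr = pi^2 * E / lambda^2
= 9.8696 * 210000.0 / 60^2
= 9.8696 * 210000.0 / 3600
= 575.7269 MPa

575.7269 MPa


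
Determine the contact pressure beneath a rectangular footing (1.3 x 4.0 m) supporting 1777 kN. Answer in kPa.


A = 1.3 * 4.0 = 5.2 m^2
q = P / A = 1777 / 5.2
= 341.7308 kPa

341.7308 kPa


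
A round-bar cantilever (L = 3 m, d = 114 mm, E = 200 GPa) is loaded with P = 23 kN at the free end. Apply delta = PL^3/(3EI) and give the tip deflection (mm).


I = pi * d^4 / 64 = pi * 114^4 / 64 = 8290663.8 mm^4
L = 3000.0 mm, P = 23000.0 N, E = 200000.0 MPa
delta = P * L^3 / (3 * E * I)
= 23000.0 * 3000.0^3 / (3 * 200000.0 * 8290663.8)
= 124.8392 mm

124.8392 mm


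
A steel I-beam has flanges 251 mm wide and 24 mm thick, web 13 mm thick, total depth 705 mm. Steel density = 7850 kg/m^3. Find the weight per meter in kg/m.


A_flanges = 2 * 251 * 24 = 12048 mm^2
A_web = (705 - 2 * 24) * 13 = 8541 mm^2
A_total = 12048 + 8541 = 20589 mm^2 = 0.020589 m^2
Weight = rho * A = 7850 * 0.020589 = 161.6236 kg/m

161.6236 kg/m


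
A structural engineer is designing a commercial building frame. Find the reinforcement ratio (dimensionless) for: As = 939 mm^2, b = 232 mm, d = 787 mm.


rho = As / (b * d)
= 939 / (232 * 787)
= 939 / 182584
= 0.005143 (dimensionless)

0.005143 (dimensionless)


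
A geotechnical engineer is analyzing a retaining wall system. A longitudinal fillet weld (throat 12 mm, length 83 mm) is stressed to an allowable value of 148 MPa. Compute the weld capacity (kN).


Strength = throat * length * allowable stress
= 12 * 83 * 148 N
= 147408 N
= 147.41 kN

147.41 kN


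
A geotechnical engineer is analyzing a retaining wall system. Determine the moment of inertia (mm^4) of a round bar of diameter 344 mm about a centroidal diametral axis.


r = d / 2 = 344 / 2 = 172.0 mm
I = pi * r^4 / 4 = pi * 172.0^4 / 4
= 687390726.76 mm^4

687390726.76 mm^4


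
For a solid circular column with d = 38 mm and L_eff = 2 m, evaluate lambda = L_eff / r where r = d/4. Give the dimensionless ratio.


Radius of gyration r = d / 4 = 38 / 4 = 9.5 mm
L_eff = 2000.0 mm
Slenderness ratio = L / r = 2000.0 / 9.5 = 210.53 (dimensionless)

210.53 (dimensionless)


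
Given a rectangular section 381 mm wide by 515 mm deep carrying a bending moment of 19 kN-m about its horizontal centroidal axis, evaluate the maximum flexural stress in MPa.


I = b * h^3 / 12 = 381 * 515^3 / 12 = 4336760281.25 mm^4
y = h / 2 = 515 / 2 = 257.5 mm
M = 19 kN-m = 19000000.0 N-mm
sigma = M * y / I = 19000000.0 * 257.5 / 4336760281.25
= 1.13 MPa

1.13 MPa


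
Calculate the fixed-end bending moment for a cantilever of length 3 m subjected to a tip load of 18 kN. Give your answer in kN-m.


For a cantilever with a point load at the free end:
M_max = P * L = 18 * 3 = 54 kN-m

54 kN-m


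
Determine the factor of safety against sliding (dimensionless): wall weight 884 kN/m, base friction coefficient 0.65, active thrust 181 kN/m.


Resisting force = mu * W = 0.65 * 884 = 574.6 kN/m
FOS = Resisting / Driving = 574.6 / 181
= 3.1746 (dimensionless)

3.1746 (dimensionless)


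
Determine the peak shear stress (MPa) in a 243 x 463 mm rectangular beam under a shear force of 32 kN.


A = b * h = 243 * 463 = 112509 mm^2
V = 32 kN = 32000.0 N
tau_max = 1.5 * V / A = 1.5 * 32000.0 / 112509
= 0.4266 MPa

0.4266 MPa


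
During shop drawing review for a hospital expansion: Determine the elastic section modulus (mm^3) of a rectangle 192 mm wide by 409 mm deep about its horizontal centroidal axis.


S = b * h^2 / 6
= 192 * 409^2 / 6
= 192 * 167281 / 6
= 5352992.0 mm^3

5352992.0 mm^3


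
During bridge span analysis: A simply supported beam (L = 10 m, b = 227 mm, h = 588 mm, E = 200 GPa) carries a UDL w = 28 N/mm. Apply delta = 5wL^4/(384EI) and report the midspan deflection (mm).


I = 227 * 588^3 / 12 = 3845710512.0 mm^4
L = 10000.0 mm, w = 28 N/mm, E = 200000.0 MPa
delta = 5 * w * L^4 / (384 * E * I)
= 5 * 28 * 10000.0^4 / (384 * 200000.0 * 3845710512.0)
= 4.7401 mm

4.7401 mm


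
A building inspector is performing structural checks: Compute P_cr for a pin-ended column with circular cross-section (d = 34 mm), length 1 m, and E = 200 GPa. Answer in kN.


I = pi * d^4 / 64 = 65597.24 mm^4
L = 1000.0 mm
P_cr = pi^2 * E * I / L^2
= 9.8696 * 200000.0 * 65597.24 / 1000.0^2
= 129483.76 N = 129.4838 kN

129.4838 kN


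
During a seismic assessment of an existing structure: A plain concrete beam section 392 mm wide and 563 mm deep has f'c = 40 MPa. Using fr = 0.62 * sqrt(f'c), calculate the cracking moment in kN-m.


fr = 0.62 * sqrt(40) = 0.62 * 6.3246 = 3.9212 MPa
I = 392 * 563^3 / 12 = 5829482535.33 mm^4
y_t = 281.5 mm
M_cr = fr * I / y_t = 3.9212 * 5829482535.33 / 281.5 N-mm
= 81.2032 kN-m

81.2032 kN-m


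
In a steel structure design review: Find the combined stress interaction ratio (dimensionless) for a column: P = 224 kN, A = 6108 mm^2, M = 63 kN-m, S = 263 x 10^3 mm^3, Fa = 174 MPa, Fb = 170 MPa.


f_a = P / A = 224000.0 / 6108 = 36.6732 MPa
f_b = M / S = 63000000.0 / 263000.0 = 239.5437 MPa
Ratio = f_a / Fa + f_b / Fb
= 36.6732 / 174 + 239.5437 / 170
= 1.6198 (dimensionless)

1.6198 (dimensionless)


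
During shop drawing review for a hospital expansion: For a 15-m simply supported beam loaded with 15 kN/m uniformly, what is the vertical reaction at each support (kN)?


Total load = w * L = 15 * 15 = 225 kN
By symmetry, each reaction R = total / 2 = 225 / 2 = 112.5 kN

112.5 kN


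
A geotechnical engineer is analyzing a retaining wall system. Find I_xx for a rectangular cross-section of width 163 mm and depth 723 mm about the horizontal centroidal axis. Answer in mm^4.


I = b * h^3 / 12
= 163 * 723^3 / 12
= 163 * 377933067 / 12
= 5133590826.75 mm^4

5133590826.75 mm^4


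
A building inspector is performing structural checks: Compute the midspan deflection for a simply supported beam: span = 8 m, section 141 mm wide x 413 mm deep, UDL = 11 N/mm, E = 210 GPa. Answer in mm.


I = 141 * 413^3 / 12 = 827728714.75 mm^4
L = 8000.0 mm, w = 11 N/mm, E = 210000.0 MPa
delta = 5 * w * L^4 / (384 * E * I)
= 5 * 11 * 8000.0^4 / (384 * 210000.0 * 827728714.75)
= 3.3751 mm

3.3751 mm


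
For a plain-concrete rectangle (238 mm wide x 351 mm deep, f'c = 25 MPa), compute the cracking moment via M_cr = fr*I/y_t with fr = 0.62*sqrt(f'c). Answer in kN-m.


fr = 0.62 * sqrt(25) = 0.62 * 5.0 = 3.1 MPa
I = 238 * 351^3 / 12 = 857663761.5 mm^4
y_t = 175.5 mm
M_cr = fr * I / y_t = 3.1 * 857663761.5 / 175.5 N-mm
= 15.1496 kN-m

15.1496 kN-m


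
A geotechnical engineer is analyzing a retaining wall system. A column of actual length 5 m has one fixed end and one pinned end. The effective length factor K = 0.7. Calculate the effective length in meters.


L_eff = K * L
= 0.7 * 5
= 3.5 m

3.5 m
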